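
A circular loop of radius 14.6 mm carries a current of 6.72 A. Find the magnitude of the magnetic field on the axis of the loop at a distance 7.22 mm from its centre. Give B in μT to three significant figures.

On the axis of a circular loop, B = μ₀IR² / [2(R²+z²)^(3/2)].
R² + z² = (0.0146)² + (0.00722)² = 0.0002653 m², and (R²+z²)^(3/2) = 4.32×10⁻⁶ m³.
B = (4π×10⁻⁷ × 6.72 × 0.0002132) / (2 × 4.32×10⁻⁶) = 2.08×10⁻⁴ T.

B ≈ 208 μT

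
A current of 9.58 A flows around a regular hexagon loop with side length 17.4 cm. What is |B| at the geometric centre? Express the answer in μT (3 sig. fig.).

Each side is a finite straight segment at perpendicular distance d = a/(2 tan(π/6)) = 0.1507 m from the centre, with end-angles ±π/6.
One side contributes B₁ = (μ₀I/4πd)·2 sin(π/6) = 6.36×10⁻⁶ T.
All 6 sides add in the same direction: B = 6 × 6.36×10⁻⁶ = 3.81×10⁻⁵ T.

B ≈ 38.1 μT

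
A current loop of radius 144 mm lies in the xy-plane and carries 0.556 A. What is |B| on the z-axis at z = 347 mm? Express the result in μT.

On the axis of a circular loop, B = μ₀IR² / [2(R²+z²)^(3/2)].
R² + z² = (0.144)² + (0.347)² = 0.1411 m², and (R²+z²)^(3/2) = 5.30×10⁻² m³.
B = (4π×10⁻⁷ × 0.556 × 0.02074) / (2 × 5.30×10⁻²) = 1.37×10⁻⁷ T.

B ≈ 0.137 μT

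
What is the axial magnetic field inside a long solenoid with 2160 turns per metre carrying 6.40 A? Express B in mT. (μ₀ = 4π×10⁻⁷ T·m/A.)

B ≈ 17.4 mT

Inside a long solenoid, B = μ₀nI with n = 2160 turns/m.
B = 4π×10⁻⁷ × 2160 × 6.40 = 1.74×10⁻² T.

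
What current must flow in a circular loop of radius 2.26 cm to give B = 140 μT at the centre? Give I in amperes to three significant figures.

At the centre of a circular loop B = μ₀I/(2R), so I = 2RB/μ₀.
With R = 0.0226 m, I = 2 × 0.0226 × 1.40×10⁻⁴ / (4π×10⁻⁷) = 5.04 A.

I ≈ 5.04 A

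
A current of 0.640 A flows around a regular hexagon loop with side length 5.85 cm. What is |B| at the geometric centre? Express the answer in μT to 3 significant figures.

Each side is a finite straight segment at perpendicular distance d = a/(2 tan(π/6)) = 0.05066 m from the centre, with end-angles ±π/6.
One side contributes B₁ = (μ₀I/4πd)·2 sin(π/6) = 1.26×10⁻⁶ T.
All 6 sides add in the same direction: B = 6 × 1.26×10⁻⁶ = 7.58×10⁻⁶ T.

B ≈ 7.58 μT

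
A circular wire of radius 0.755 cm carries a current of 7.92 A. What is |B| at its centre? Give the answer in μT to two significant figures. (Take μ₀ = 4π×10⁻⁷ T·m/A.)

B ≈ 660 μT

At the centre of a circular loop the Biot–Savart law gives B = μ₀I/(2R).
B = (4π×10⁻⁷ × 7.92) / (2 × 0.00755) = 6.59×10⁻⁴ T.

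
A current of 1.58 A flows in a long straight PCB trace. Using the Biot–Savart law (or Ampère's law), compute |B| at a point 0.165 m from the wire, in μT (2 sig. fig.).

For an infinitely long straight wire, B = μ₀I/(2πd).
B = (4π×10⁻⁷ × 1.58) / (2π × 0.165) = 1.92×10⁻⁶ T.

B ≈ 1.9 μT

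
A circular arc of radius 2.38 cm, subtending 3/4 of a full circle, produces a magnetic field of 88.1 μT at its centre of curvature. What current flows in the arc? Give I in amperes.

For a circular arc, B = μ₀Iφ/(4πR) with φ in radians; here φ = 4.712 rad.
So I = 4πRB/(μ₀φ) = 4π × 0.0238 × 8.81×10⁻⁵ / (4π×10⁻⁷ × 4.712) = 4.45 A.

I ≈ 4.45 A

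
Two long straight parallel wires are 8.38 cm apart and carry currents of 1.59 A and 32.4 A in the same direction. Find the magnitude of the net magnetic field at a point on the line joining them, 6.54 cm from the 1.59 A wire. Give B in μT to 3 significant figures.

Each long wire gives B = μ₀I/(2πd). Distances are d₁ = 0.0654 m and d₂ = 0.0184 m.
B₁ = 4.86×10⁻⁶ T, B₂ = 3.52×10⁻⁴ T.
Between parallel currents the two contributions point in opposite directions, so they subtract. B = |B₁ − B₂| = |4.86×10⁻⁶ − 3.52×10⁻⁴| = 3.47×10⁻⁴ T.

B ≈ 347 μT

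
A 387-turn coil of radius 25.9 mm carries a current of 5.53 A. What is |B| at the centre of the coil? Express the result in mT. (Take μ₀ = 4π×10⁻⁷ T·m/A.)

B ≈ 51.9 mT

For an N-turn flat coil, B = Nμ₀I/(2R) with R = 0.0259 m.
B = 387 × 1.34×10⁻⁴ T = 5.19×10⁻² T.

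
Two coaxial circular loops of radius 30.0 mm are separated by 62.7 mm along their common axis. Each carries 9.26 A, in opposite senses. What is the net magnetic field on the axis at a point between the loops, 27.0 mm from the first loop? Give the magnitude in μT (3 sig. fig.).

Each loop contributes B = μ₀IR²/[2(R²+z²)^(3/2)] on the axis, with z measured from that loop.
Loop 1 (z = 0.027 m): B₁ = 7.96×10⁻⁵ T. Loop 2 (z = 0.0357 m): B₂ = 5.16×10⁻⁵ T.
The fields oppose: B = |B₁ − B₂| = 2.80×10⁻⁵ T.

B ≈ 28.0 μT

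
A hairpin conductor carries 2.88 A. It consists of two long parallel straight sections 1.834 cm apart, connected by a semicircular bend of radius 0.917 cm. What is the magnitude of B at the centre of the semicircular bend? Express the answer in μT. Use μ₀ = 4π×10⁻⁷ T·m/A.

The semicircular arc contributes B_arc = μ₀I·π/(4πR) = μ₀I/(4R) = 9.87×10⁻⁵ T.
Each semi-infinite lead is at perpendicular distance R = 0.00917 m from the centre, with the perpendicular foot at its near end, so it contributes μ₀I/(4πR); both point the same way, together 6.28×10⁻⁵ T.
Arc and leads all point the same direction: B = 9.87×10⁻⁵ + 6.28×10⁻⁵ = 1.61×10⁻⁴ T.

B ≈ 161 μT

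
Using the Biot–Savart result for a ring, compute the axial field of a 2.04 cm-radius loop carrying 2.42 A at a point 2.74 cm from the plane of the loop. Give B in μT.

B ≈ 15.9 μT

On the axis of a circular loop, B = μ₀IR² / [2(R²+z²)^(3/2)].
R² + z² = (0.0204)² + (0.0274)² = 0.001167 m², and (R²+z²)^(3/2) = 3.99×10⁻⁵ m³.
B = (4π×10⁻⁷ × 2.42 × 0.0004162) / (2 × 3.99×10⁻⁵) = 1.59×10⁻⁵ T.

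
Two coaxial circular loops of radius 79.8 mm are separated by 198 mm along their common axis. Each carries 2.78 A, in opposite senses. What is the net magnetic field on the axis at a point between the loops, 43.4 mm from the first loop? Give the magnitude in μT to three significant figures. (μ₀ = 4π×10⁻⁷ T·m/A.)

Each loop contributes B = μ₀IR²/[2(R²+z²)^(3/2)] on the axis, with z measured from that loop.
Loop 1 (z = 0.0434 m): B₁ = 1.48×10⁻⁵ T. Loop 2 (z = 0.1546 m): B₂ = 2.11×10⁻⁶ T.
The fields oppose: B = |B₁ − B₂| = 1.27×10⁻⁵ T.

B ≈ 12.7 μT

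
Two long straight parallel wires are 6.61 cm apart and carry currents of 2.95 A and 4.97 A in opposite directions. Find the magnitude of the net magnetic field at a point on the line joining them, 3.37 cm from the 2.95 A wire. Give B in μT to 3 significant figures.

B ≈ 48.2 μT

Each long wire gives B = μ₀I/(2πd). Distances are d₁ = 0.0337 m and d₂ = 0.0324 m.
B₁ = 1.75×10⁻⁵ T, B₂ = 3.07×10⁻⁵ T.
Between antiparallel currents both contributions point the same way, so they add. B = B₁ + B₂ = 1.75×10⁻⁵ + 3.07×10⁻⁵ = 4.82×10⁻⁵ T.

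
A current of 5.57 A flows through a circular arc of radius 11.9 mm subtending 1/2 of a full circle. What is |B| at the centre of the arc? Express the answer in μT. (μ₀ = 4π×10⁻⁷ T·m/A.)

The Biot–Savart field of a circular arc at its centre is B = μ₀Iφ/(4πR), with φ = 3.142 rad.
B = (4π×10⁻⁷ × 5.57 × 3.142) / (4π × 0.0119) = 1.47×10⁻⁴ T.

B ≈ 147 μT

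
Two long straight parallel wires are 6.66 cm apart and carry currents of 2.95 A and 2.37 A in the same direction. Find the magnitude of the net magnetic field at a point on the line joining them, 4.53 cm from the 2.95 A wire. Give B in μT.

B ≈ 9.23 μT

Each long wire gives B = μ₀I/(2πd). Distances are d₁ = 0.0453 m and d₂ = 0.0213 m.
B₁ = 1.30×10⁻⁵ T, B₂ = 2.23×10⁻⁵ T.
Between parallel currents the two contributions point in opposite directions, so they subtract. B = |B₁ − B₂| = |1.30×10⁻⁵ − 2.23×10⁻⁵| = 9.23×10⁻⁶ T.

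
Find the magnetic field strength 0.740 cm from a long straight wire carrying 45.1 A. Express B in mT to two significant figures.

B ≈ 1.2 mT

For an infinitely long straight wire, B = μ₀I/(2πd).
B = (4π×10⁻⁷ × 45.1) / (2π × 0.0074) = 1.22×10⁻³ T.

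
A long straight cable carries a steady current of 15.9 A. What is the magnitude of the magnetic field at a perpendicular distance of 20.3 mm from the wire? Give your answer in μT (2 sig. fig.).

For an infinitely long straight wire, B = μ₀I/(2πd).
B = (4π×10⁻⁷ × 15.9) / (2π × 0.0203) = 1.57×10⁻⁴ T.

B ≈ 160 μT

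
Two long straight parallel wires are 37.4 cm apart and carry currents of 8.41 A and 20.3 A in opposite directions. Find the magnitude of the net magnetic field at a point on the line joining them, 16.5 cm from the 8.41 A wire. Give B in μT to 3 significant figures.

B ≈ 29.6 μT

Each long wire gives B = μ₀I/(2πd). Distances are d₁ = 0.165 m and d₂ = 0.209 m.
B₁ = 1.02×10⁻⁵ T, B₂ = 1.94×10⁻⁵ T.
Between antiparallel currents both contributions point the same way, so they add. B = B₁ + B₂ = 1.02×10⁻⁵ + 1.94×10⁻⁵ = 2.96×10⁻⁵ T.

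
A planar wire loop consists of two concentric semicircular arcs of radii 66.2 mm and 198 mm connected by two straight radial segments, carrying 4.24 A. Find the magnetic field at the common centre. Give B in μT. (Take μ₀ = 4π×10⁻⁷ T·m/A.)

The radial connectors point toward the centre, so dl × r̂ = 0 and they contribute nothing.
Each semicircle gives μ₀I/(4R): inner arc 2.01×10⁻⁵ T, outer arc 6.73×10⁻⁶ T.
The two arcs carry current in opposite angular senses, so their fields oppose: B = |2.01×10⁻⁵ − 6.73×10⁻⁶| = 1.34×10⁻⁵ T.

B ≈ 13.4 μT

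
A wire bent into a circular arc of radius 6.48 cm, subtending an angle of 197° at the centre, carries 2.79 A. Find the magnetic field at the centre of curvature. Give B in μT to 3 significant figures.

B ≈ 14.8 μT

The Biot–Savart field of a circular arc at its centre is B = μ₀Iφ/(4πR), with φ = 3.438 rad.
B = (4π×10⁻⁷ × 2.79 × 3.438) / (4π × 0.0648) = 1.48×10⁻⁵ T.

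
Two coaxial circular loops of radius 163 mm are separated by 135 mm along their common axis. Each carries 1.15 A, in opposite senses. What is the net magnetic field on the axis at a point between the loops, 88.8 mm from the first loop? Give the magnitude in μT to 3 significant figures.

B ≈ 0.946 μT

Each loop contributes B = μ₀IR²/[2(R²+z²)^(3/2)] on the axis, with z measured from that loop.
Loop 1 (z = 0.0888 m): B₁ = 3.00×10⁻⁶ T. Loop 2 (z = 0.0462 m): B₂ = 3.95×10⁻⁶ T.
The fields oppose: B = |B₁ − B₂| = 9.46×10⁻⁷ T.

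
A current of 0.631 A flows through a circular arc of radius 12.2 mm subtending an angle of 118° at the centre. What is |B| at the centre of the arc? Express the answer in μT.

B ≈ 10.7 μT

The Biot–Savart field of a circular arc at its centre is B = μ₀Iφ/(4πR), with φ = 2.059 rad.
B = (4π×10⁻⁷ × 0.631 × 2.059) / (4π × 0.0122) = 1.07×10⁻⁵ T.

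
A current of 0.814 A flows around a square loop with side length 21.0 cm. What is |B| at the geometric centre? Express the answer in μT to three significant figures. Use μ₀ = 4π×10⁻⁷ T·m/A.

Each side is a finite straight segment at perpendicular distance d = a/(2 tan(π/4)) = 0.105 m from the centre, with end-angles ±π/4.
One side contributes B₁ = (μ₀I/4πd)·2 sin(π/4) = 1.10×10⁻⁶ T.
All 4 sides add in the same direction: B = 4 × 1.10×10⁻⁶ = 4.39×10⁻⁶ T.

B ≈ 4.39 μT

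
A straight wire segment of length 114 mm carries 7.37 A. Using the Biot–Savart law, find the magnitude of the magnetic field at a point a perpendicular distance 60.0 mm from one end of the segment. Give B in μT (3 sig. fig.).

B ≈ 10.9 μT

For a finite straight segment, B = (μ₀I/4πd)(sinθ₁ + sinθ₂), where θ₁, θ₂ are the angles from the perpendicular to each end.
The perpendicular foot is at one end, so the two end-offsets along the wire are 0 and L = 0.114 m.
sinθ₁ = 0/√(0²+0.06²) = 0.0000; sinθ₂ = 0.114/√(0.114²+0.06²) = 0.8849.
B = (4π×10⁻⁷ × 7.37) / (4π × 0.06) × (0.0000 + 0.8849) = 1.09×10⁻⁵ T.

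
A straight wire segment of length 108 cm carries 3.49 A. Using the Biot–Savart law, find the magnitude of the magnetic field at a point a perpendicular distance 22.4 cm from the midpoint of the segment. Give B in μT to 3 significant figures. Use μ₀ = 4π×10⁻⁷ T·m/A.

B ≈ 2.88 μT

For a finite straight segment, B = (μ₀I/4πd)(sinθ₁ + sinθ₂), where θ₁, θ₂ are the angles from the perpendicular to each end.
The perpendicular from the point meets the wire at its midpoint, so each end is L/2 = 0.54 m away along the wire.
sinθ₁ = 0.54/√(0.54²+0.224²) = 0.9237; sinθ₂ = 0.54/√(0.54²+0.224²) = 0.9237.
B = (4π×10⁻⁷ × 3.49) / (4π × 0.224) × (0.9237 + 0.9237) = 2.88×10⁻⁶ T.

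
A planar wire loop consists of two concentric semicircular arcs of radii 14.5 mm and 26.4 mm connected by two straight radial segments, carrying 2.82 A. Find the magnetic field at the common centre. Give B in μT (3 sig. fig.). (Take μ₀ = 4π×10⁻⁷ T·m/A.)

The radial connectors point toward the centre, so dl × r̂ = 0 and they contribute nothing.
Each semicircle gives μ₀I/(4R): inner arc 6.11×10⁻⁵ T, outer arc 3.36×10⁻⁵ T.
The two arcs carry current in opposite angular senses, so their fields oppose: B = |6.11×10⁻⁵ − 3.36×10⁻⁵| = 2.75×10⁻⁵ T.

B ≈ 27.5 μT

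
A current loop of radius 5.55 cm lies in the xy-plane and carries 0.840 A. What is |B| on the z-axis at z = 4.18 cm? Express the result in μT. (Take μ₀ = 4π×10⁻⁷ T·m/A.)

B ≈ 4.85 μT

On the axis of a circular loop, B = μ₀IR² / [2(R²+z²)^(3/2)].
R² + z² = (0.0555)² + (0.0418)² = 0.004827 m², and (R²+z²)^(3/2) = 3.35×10⁻⁴ m³.
B = (4π×10⁻⁷ × 0.840 × 0.00308) / (2 × 3.35×10⁻⁴) = 4.85×10⁻⁶ T.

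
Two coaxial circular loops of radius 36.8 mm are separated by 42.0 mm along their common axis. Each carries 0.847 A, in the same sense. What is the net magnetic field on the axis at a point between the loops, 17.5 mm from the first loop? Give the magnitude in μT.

Each loop contributes B = μ₀IR²/[2(R²+z²)^(3/2)] on the axis, with z measured from that loop.
Loop 1 (z = 0.0175 m): B₁ = 1.07×10⁻⁵ T. Loop 2 (z = 0.0245 m): B₂ = 8.34×10⁻⁶ T.
The fields add: B = B₁ + B₂ = 1.90×10⁻⁵ T.

B ≈ 19.0 μT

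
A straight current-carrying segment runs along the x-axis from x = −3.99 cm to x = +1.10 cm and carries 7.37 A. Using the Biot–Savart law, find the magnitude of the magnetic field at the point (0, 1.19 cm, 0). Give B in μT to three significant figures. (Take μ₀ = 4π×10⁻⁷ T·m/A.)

B ≈ 101 μT

For a finite straight segment, B = (μ₀I/4πd)(sinθ₁ + sinθ₂), where θ₁, θ₂ are the angles from the perpendicular to each end.
The perpendicular distance is d = 0.0119 m; the end-offsets along the wire are a = 0.0399 m and b = 0.011 m.
sinθ₁ = 0.0399/√(0.0399²+0.0119²) = 0.9583; sinθ₂ = 0.011/√(0.011²+0.0119²) = 0.6788.
B = (4π×10⁻⁷ × 7.37) / (4π × 0.0119) × (0.9583 + 0.6788) = 1.01×10⁻⁴ T.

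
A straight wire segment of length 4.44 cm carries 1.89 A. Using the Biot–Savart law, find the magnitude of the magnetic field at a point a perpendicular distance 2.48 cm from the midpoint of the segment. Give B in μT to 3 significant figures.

For a finite straight segment, B = (μ₀I/4πd)(sinθ₁ + sinθ₂), where θ₁, θ₂ are the angles from the perpendicular to each end.
The perpendicular from the point meets the wire at its midpoint, so each end is L/2 = 0.0222 m away along the wire.
sinθ₁ = 0.0222/√(0.0222²+0.0248²) = 0.6670; sinθ₂ = 0.0222/√(0.0222²+0.0248²) = 0.6670.
B = (4π×10⁻⁷ × 1.89) / (4π × 0.0248) × (0.6670 + 0.6670) = 1.02×10⁻⁵ T.

B ≈ 10.2 μT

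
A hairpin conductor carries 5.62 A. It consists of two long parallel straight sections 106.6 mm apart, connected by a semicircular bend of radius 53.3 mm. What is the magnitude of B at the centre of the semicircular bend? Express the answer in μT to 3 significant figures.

B ≈ 54.2 μT

The semicircular arc contributes B_arc = μ₀I·π/(4πR) = μ₀I/(4R) = 3.31×10⁻⁵ T.
Each semi-infinite lead is at perpendicular distance R = 0.0533 m from the centre, with the perpendicular foot at its near end, so it contributes μ₀I/(4πR); both point the same way, together 2.11×10⁻⁵ T.
Arc and leads all point the same direction: B = 3.31×10⁻⁵ + 2.11×10⁻⁵ = 5.42×10⁻⁵ T.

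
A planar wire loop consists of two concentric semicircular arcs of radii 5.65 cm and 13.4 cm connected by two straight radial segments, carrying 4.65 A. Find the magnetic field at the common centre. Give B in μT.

B ≈ 15.0 μT

The radial connectors point toward the centre, so dl × r̂ = 0 and they contribute nothing.
Each semicircle gives μ₀I/(4R): inner arc 2.59×10⁻⁵ T, outer arc 1.09×10⁻⁵ T.
The two arcs carry current in opposite angular senses, so their fields oppose: B = |2.59×10⁻⁵ − 1.09×10⁻⁵| = 1.50×10⁻⁵ T.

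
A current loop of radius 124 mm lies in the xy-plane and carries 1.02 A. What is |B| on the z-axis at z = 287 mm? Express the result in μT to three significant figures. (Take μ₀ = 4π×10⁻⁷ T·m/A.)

B ≈ 0.322 μT

On the axis of a circular loop, B = μ₀IR² / [2(R²+z²)^(3/2)].
R² + z² = (0.124)² + (0.287)² = 0.09775 m², and (R²+z²)^(3/2) = 3.06×10⁻² m³.
B = (4π×10⁻⁷ × 1.02 × 0.01538) / (2 × 3.06×10⁻²) = 3.22×10⁻⁷ T.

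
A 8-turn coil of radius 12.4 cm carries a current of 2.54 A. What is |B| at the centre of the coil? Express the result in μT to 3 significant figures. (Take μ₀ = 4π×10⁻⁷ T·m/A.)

For an N-turn flat coil, B = Nμ₀I/(2R) with R = 0.124 m.
B = 8 × 1.29×10⁻⁵ T = 1.03×10⁻⁴ T.

B ≈ 103 μT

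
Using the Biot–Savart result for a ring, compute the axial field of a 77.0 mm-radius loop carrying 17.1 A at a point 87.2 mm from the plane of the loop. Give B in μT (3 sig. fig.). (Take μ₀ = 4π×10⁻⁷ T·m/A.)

On the axis of a circular loop, B = μ₀IR² / [2(R²+z²)^(3/2)].
R² + z² = (0.077)² + (0.0872)² = 0.01353 m², and (R²+z²)^(3/2) = 1.57×10⁻³ m³.
B = (4π×10⁻⁷ × 17.1 × 0.005929) / (2 × 1.57×10⁻³) = 4.05×10⁻⁵ T.

B ≈ 40.5 μT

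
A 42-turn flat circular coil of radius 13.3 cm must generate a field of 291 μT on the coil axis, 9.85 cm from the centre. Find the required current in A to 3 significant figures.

I ≈ 2.83 A

For an N-turn coil, B = Nμ₀IR²/[2(R²+z²)^(3/2)] with R = 0.133 m, z = 0.0985 m, so I = 2B(R²+z²)^(3/2)/(Nμ₀R²) = 2 × 2.91×10⁻⁴ × 4.53×10⁻³ / (42 × 4π×10⁻⁷ × 0.01769) = 2.83 A.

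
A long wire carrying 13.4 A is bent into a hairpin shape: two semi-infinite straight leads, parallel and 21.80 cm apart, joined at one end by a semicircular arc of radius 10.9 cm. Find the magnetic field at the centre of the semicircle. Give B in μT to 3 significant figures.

The semicircular arc contributes B_arc = μ₀I·π/(4πR) = μ₀I/(4R) = 3.86×10⁻⁵ T.
Each semi-infinite lead is at perpendicular distance R = 0.109 m from the centre, with the perpendicular foot at its near end, so it contributes μ₀I/(4πR); both point the same way, together 2.46×10⁻⁵ T.
Arc and leads all point the same direction: B = 3.86×10⁻⁵ + 2.46×10⁻⁵ = 6.32×10⁻⁵ T.

B ≈ 63.2 μT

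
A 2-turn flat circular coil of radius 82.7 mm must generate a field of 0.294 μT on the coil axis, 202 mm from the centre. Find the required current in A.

I ≈ 0.356 A

For an N-turn coil, B = Nμ₀IR²/[2(R²+z²)^(3/2)] with R = 0.0827 m, z = 0.202 m, so I = 2B(R²+z²)^(3/2)/(Nμ₀R²) = 2 × 2.94×10⁻⁷ × 1.04×10⁻² / (2 × 4π×10⁻⁷ × 0.006839) = 0.356 A.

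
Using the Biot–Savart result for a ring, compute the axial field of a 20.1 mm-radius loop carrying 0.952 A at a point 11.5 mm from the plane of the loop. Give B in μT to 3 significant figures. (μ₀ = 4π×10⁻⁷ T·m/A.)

B ≈ 19.5 μT

On the axis of a circular loop, B = μ₀IR² / [2(R²+z²)^(3/2)].
R² + z² = (0.0201)² + (0.0115)² = 0.0005363 m², and (R²+z²)^(3/2) = 1.24×10⁻⁵ m³.
B = (4π×10⁻⁷ × 0.952 × 0.000404) / (2 × 1.24×10⁻⁵) = 1.95×10⁻⁵ T.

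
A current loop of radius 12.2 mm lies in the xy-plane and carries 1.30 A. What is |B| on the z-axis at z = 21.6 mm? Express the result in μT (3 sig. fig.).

B ≈ 7.96 μT

On the axis of a circular loop, B = μ₀IR² / [2(R²+z²)^(3/2)].
R² + z² = (0.0122)² + (0.0216)² = 0.0006154 m², and (R²+z²)^(3/2) = 1.53×10⁻⁵ m³.
B = (4π×10⁻⁷ × 1.30 × 0.0001488) / (2 × 1.53×10⁻⁵) = 7.96×10⁻⁶ T.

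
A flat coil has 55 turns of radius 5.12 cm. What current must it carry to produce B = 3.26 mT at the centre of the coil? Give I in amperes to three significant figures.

I ≈ 4.83 A

For an N-turn coil, B = Nμ₀I/(2R) with R = 0.0512 m, so I = 2RB/(Nμ₀) = 2 × 0.0512 × 3.26×10⁻³ / (55 × 4π×10⁻⁷) = 4.83 A.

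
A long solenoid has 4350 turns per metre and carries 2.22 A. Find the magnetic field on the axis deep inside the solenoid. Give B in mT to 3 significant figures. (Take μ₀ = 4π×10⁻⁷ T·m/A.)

B ≈ 12.1 mT

Inside a long solenoid, B = μ₀nI with n = 4350 turns/m.
B = 4π×10⁻⁷ × 4350 × 2.22 = 1.21×10⁻² T.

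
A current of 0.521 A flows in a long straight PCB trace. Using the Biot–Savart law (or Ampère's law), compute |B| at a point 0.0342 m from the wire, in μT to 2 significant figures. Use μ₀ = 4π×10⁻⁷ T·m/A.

For an infinitely long straight wire, B = μ₀I/(2πd).
B = (4π×10⁻⁷ × 0.521) / (2π × 0.0342) = 3.05×10⁻⁶ T.

B ≈ 3.0 μT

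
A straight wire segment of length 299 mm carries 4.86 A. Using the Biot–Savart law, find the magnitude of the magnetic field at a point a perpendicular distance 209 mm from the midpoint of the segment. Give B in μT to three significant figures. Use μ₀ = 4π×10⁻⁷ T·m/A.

B ≈ 2.71 μT

For a finite straight segment, B = (μ₀I/4πd)(sinθ₁ + sinθ₂), where θ₁, θ₂ are the angles from the perpendicular to each end.
The perpendicular from the point meets the wire at its midpoint, so each end is L/2 = 0.1495 m away along the wire.
sinθ₁ = 0.1495/√(0.1495²+0.209²) = 0.5818; sinθ₂ = 0.1495/√(0.1495²+0.209²) = 0.5818.
B = (4π×10⁻⁷ × 4.86) / (4π × 0.209) × (0.5818 + 0.5818) = 2.71×10⁻⁶ T.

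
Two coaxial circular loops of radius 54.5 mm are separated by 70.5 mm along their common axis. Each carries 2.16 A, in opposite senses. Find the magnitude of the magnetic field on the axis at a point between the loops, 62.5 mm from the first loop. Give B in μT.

B ≈ 17.0 μT

Each loop contributes B = μ₀IR²/[2(R²+z²)^(3/2)] on the axis, with z measured from that loop.
Loop 1 (z = 0.0625 m): B₁ = 7.07×10⁻⁶ T. Loop 2 (z = 0.008 m): B₂ = 2.41×10⁻⁵ T.
The fields oppose: B = |B₁ − B₂| = 1.70×10⁻⁵ T.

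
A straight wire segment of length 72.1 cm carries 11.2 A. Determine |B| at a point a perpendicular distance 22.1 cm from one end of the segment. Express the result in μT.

For a finite straight segment, B = (μ₀I/4πd)(sinθ₁ + sinθ₂), where θ₁, θ₂ are the angles from the perpendicular to each end.
The perpendicular foot is at one end, so the two end-offsets along the wire are 0 and L = 0.721 m.
sinθ₁ = 0/√(0²+0.221²) = 0.0000; sinθ₂ = 0.721/√(0.721²+0.221²) = 0.9561.
B = (4π×10⁻⁷ × 11.2) / (4π × 0.221) × (0.0000 + 0.9561) = 4.85×10⁻⁶ T.

B ≈ 4.85 μT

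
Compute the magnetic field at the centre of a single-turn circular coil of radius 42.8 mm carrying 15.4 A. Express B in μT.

B ≈ 226 μT

At the centre of a circular loop the Biot–Savart law gives B = μ₀I/(2R).
B = (4π×10⁻⁷ × 15.4) / (2 × 0.0428) = 2.26×10⁻⁴ T.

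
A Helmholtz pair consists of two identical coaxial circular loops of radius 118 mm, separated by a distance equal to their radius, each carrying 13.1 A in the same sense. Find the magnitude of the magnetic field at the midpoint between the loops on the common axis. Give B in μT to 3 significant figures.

Each loop contributes B = μ₀IR²/[2(R²+z²)^(3/2)] on the axis, with z measured from that loop.
Loop 1 (z = 0.059 m): B₁ = 4.99×10⁻⁵ T. Loop 2 (z = 0.059 m): B₂ = 4.99×10⁻⁵ T.
The fields add: B = B₁ + B₂ = 9.98×10⁻⁵ T.

B ≈ 99.8 μT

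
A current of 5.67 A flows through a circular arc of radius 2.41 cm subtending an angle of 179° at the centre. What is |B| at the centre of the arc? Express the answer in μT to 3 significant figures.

The Biot–Savart field of a circular arc at its centre is B = μ₀Iφ/(4πR), with φ = 3.124 rad.
B = (4π×10⁻⁷ × 5.67 × 3.124) / (4π × 0.0241) = 7.35×10⁻⁵ T.

B ≈ 73.5 μT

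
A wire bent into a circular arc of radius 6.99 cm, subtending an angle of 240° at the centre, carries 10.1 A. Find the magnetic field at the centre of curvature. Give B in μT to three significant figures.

B ≈ 60.5 μT

The Biot–Savart field of a circular arc at its centre is B = μ₀Iφ/(4πR), with φ = 4.189 rad.
B = (4π×10⁻⁷ × 10.1 × 4.189) / (4π × 0.0699) = 6.05×10⁻⁵ T.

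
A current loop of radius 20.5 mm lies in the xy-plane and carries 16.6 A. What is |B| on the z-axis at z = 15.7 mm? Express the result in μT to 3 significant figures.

B ≈ 255 μT

On the axis of a circular loop, B = μ₀IR² / [2(R²+z²)^(3/2)].
R² + z² = (0.0205)² + (0.0157)² = 0.0006667 m², and (R²+z²)^(3/2) = 1.72×10⁻⁵ m³.
B = (4π×10⁻⁷ × 16.6 × 0.0004203) / (2 × 1.72×10⁻⁵) = 2.55×10⁻⁴ T.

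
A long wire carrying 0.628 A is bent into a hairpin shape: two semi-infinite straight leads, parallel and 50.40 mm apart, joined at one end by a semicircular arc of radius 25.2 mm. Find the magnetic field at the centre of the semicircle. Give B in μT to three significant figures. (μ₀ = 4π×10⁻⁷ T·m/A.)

The semicircular arc contributes B_arc = μ₀I·π/(4πR) = μ₀I/(4R) = 7.83×10⁻⁶ T.
Each semi-infinite lead is at perpendicular distance R = 0.0252 m from the centre, with the perpendicular foot at its near end, so it contributes μ₀I/(4πR); both point the same way, together 4.98×10⁻⁶ T.
Arc and leads all point the same direction: B = 7.83×10⁻⁶ + 4.98×10⁻⁶ = 1.28×10⁻⁵ T.

B ≈ 12.8 μT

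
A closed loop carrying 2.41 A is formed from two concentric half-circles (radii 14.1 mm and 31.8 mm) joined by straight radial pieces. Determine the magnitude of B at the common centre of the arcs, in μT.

The radial connectors point toward the centre, so dl × r̂ = 0 and they contribute nothing.
Each semicircle gives μ₀I/(4R): inner arc 5.37×10⁻⁵ T, outer arc 2.38×10⁻⁵ T.
The two arcs carry current in opposite angular senses, so their fields oppose: B = |5.37×10⁻⁵ − 2.38×10⁻⁵| = 2.99×10⁻⁵ T.

B ≈ 29.9 μT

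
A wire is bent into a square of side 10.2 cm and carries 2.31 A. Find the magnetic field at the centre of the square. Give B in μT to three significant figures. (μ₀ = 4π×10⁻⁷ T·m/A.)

B ≈ 25.6 μT

Each side is a finite straight segment at perpendicular distance d = a/(2 tan(π/4)) = 0.051 m from the centre, with end-angles ±π/4.
One side contributes B₁ = (μ₀I/4πd)·2 sin(π/4) = 6.41×10⁻⁶ T.
All 4 sides add in the same direction: B = 4 × 6.41×10⁻⁶ = 2.56×10⁻⁵ T.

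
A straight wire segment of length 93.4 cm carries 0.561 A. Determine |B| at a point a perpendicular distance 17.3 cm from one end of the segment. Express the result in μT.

B ≈ 0.319 μT

For a finite straight segment, B = (μ₀I/4πd)(sinθ₁ + sinθ₂), where θ₁, θ₂ are the angles from the perpendicular to each end.
The perpendicular foot is at one end, so the two end-offsets along the wire are 0 and L = 0.934 m.
sinθ₁ = 0/√(0²+0.173²) = 0.0000; sinθ₂ = 0.934/√(0.934²+0.173²) = 0.9833.
B = (4π×10⁻⁷ × 0.561) / (4π × 0.173) × (0.0000 + 0.9833) = 3.19×10⁻⁷ T.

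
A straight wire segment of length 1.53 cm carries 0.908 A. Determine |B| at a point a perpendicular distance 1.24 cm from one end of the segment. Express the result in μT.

For a finite straight segment, B = (μ₀I/4πd)(sinθ₁ + sinθ₂), where θ₁, θ₂ are the angles from the perpendicular to each end.
The perpendicular foot is at one end, so the two end-offsets along the wire are 0 and L = 0.0153 m.
sinθ₁ = 0/√(0²+0.0124²) = 0.0000; sinθ₂ = 0.0153/√(0.0153²+0.0124²) = 0.7769.
B = (4π×10⁻⁷ × 0.908) / (4π × 0.0124) × (0.0000 + 0.7769) = 5.69×10⁻⁶ T.

B ≈ 5.69 μT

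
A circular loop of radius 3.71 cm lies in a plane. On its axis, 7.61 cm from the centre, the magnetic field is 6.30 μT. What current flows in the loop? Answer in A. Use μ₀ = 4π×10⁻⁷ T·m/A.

I ≈ 4.42 A

On the axis of a loop, B = μ₀IR²/[2(R²+z²)^(3/2)], so I = 2B(R²+z²)^(3/2)/(μ₀R²).
R² + z² = 0.001376 + 0.005791 = 0.007168 m²; raised to 3/2 gives 6.07×10⁻⁴ m³.
I = 2 × 6.30×10⁻⁶ × 6.07×10⁻⁴ / (1.26×10⁻⁶ × 0.001376) = 4.42 A.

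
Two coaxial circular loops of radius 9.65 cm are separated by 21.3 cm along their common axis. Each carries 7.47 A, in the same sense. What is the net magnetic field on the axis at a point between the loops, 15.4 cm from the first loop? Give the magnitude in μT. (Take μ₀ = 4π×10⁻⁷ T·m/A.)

Each loop contributes B = μ₀IR²/[2(R²+z²)^(3/2)] on the axis, with z measured from that loop.
Loop 1 (z = 0.154 m): B₁ = 7.28×10⁻⁶ T. Loop 2 (z = 0.059 m): B₂ = 3.02×10⁻⁵ T.
The fields add: B = B₁ + B₂ = 3.75×10⁻⁵ T.

B ≈ 37.5 μT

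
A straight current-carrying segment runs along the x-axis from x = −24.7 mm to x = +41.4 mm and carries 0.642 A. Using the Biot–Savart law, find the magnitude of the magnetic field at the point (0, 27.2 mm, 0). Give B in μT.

For a finite straight segment, B = (μ₀I/4πd)(sinθ₁ + sinθ₂), where θ₁, θ₂ are the angles from the perpendicular to each end.
The perpendicular distance is d = 0.0272 m; the end-offsets along the wire are a = 0.0247 m and b = 0.0414 m.
sinθ₁ = 0.0247/√(0.0247²+0.0272²) = 0.6723; sinθ₂ = 0.0414/√(0.0414²+0.0272²) = 0.8358.
B = (4π×10⁻⁷ × 0.642) / (4π × 0.0272) × (0.6723 + 0.8358) = 3.56×10⁻⁶ T.

B ≈ 3.56 μT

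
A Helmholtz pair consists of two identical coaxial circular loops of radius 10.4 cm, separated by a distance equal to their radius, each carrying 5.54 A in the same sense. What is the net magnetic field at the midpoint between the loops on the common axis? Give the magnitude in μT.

Each loop contributes B = μ₀IR²/[2(R²+z²)^(3/2)] on the axis, with z measured from that loop.
Loop 1 (z = 0.052 m): B₁ = 2.39×10⁻⁵ T. Loop 2 (z = 0.052 m): B₂ = 2.39×10⁻⁵ T.
The fields add: B = B₁ + B₂ = 4.79×10⁻⁵ T.

B ≈ 47.9 μT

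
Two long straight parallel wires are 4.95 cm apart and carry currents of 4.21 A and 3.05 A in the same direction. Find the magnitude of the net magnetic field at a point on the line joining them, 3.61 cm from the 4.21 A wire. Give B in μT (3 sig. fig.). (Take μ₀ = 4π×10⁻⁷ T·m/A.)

B ≈ 22.2 μT

Each long wire gives B = μ₀I/(2πd). Distances are d₁ = 0.0361 m and d₂ = 0.0134 m.
B₁ = 2.33×10⁻⁵ T, B₂ = 4.55×10⁻⁵ T.
Between parallel currents the two contributions point in opposite directions, so they subtract. B = |B₁ − B₂| = |2.33×10⁻⁵ − 4.55×10⁻⁵| = 2.22×10⁻⁵ T.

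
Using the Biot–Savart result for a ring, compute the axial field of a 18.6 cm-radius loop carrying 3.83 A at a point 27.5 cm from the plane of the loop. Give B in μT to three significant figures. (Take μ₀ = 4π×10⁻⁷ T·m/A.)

On the axis of a circular loop, B = μ₀IR² / [2(R²+z²)^(3/2)].
R² + z² = (0.186)² + (0.275)² = 0.1102 m², and (R²+z²)^(3/2) = 3.66×10⁻² m³.
B = (4π×10⁻⁷ × 3.83 × 0.0346) / (2 × 3.66×10⁻²) = 2.28×10⁻⁶ T.

B ≈ 2.28 μT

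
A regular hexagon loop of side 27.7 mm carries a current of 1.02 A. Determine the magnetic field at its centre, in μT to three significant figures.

Each side is a finite straight segment at perpendicular distance d = a/(2 tan(π/6)) = 0.02399 m from the centre, with end-angles ±π/6.
One side contributes B₁ = (μ₀I/4πd)·2 sin(π/6) = 4.25×10⁻⁶ T.
All 6 sides add in the same direction: B = 6 × 4.25×10⁻⁶ = 2.55×10⁻⁵ T.

B ≈ 25.5 μT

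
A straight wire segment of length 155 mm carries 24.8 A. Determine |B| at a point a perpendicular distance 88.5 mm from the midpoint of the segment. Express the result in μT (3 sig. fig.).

B ≈ 36.9 μT

For a finite straight segment, B = (μ₀I/4πd)(sinθ₁ + sinθ₂), where θ₁, θ₂ are the angles from the perpendicular to each end.
The perpendicular from the point meets the wire at its midpoint, so each end is L/2 = 0.0775 m away along the wire.
sinθ₁ = 0.0775/√(0.0775²+0.0885²) = 0.6588; sinθ₂ = 0.0775/√(0.0775²+0.0885²) = 0.6588.
B = (4π×10⁻⁷ × 24.8) / (4π × 0.0885) × (0.6588 + 0.6588) = 3.69×10⁻⁵ T.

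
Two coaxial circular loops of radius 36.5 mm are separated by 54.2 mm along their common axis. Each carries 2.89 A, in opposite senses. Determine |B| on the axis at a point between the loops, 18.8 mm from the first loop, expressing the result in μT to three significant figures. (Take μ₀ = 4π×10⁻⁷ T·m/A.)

B ≈ 16.6 μT

Each loop contributes B = μ₀IR²/[2(R²+z²)^(3/2)] on the axis, with z measured from that loop.
Loop 1 (z = 0.0188 m): B₁ = 3.50×10⁻⁵ T. Loop 2 (z = 0.0354 m): B₂ = 1.84×10⁻⁵ T.
The fields oppose: B = |B₁ − B₂| = 1.66×10⁻⁵ T.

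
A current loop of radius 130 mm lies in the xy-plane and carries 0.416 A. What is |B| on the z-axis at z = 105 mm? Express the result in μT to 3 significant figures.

B ≈ 0.947 μT

On the axis of a circular loop, B = μ₀IR² / [2(R²+z²)^(3/2)].
R² + z² = (0.13)² + (0.105)² = 0.02792 m², and (R²+z²)^(3/2) = 4.67×10⁻³ m³.
B = (4π×10⁻⁷ × 0.416 × 0.0169) / (2 × 4.67×10⁻³) = 9.47×10⁻⁷ T.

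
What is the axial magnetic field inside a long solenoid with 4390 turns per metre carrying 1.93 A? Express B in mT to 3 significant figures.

Inside a long solenoid, B = μ₀nI with n = 4390 turns/m.
B = 4π×10⁻⁷ × 4390 × 1.93 = 1.06×10⁻² T.

B ≈ 10.6 mT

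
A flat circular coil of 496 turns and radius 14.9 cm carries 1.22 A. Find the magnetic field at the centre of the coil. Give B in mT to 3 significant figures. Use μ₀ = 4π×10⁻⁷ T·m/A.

B ≈ 2.55 mT

For an N-turn flat coil, B = Nμ₀I/(2R) with R = 0.149 m.
B = 496 × 5.14×10⁻⁶ T = 2.55×10⁻³ T.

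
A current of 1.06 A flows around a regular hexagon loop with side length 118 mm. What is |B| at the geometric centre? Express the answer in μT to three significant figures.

B ≈ 6.22 μT

Each side is a finite straight segment at perpendicular distance d = a/(2 tan(π/6)) = 0.1022 m from the centre, with end-angles ±π/6.
One side contributes B₁ = (μ₀I/4πd)·2 sin(π/6) = 1.04×10⁻⁶ T.
All 6 sides add in the same direction: B = 6 × 1.04×10⁻⁶ = 6.22×10⁻⁶ T.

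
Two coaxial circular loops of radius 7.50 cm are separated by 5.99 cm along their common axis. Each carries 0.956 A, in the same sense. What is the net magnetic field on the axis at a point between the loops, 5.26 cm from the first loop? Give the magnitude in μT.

Each loop contributes B = μ₀IR²/[2(R²+z²)^(3/2)] on the axis, with z measured from that loop.
Loop 1 (z = 0.0526 m): B₁ = 4.40×10⁻⁶ T. Loop 2 (z = 0.0073 m): B₂ = 7.90×10⁻⁶ T.
The fields add: B = B₁ + B₂ = 1.23×10⁻⁵ T.

B ≈ 12.3 μT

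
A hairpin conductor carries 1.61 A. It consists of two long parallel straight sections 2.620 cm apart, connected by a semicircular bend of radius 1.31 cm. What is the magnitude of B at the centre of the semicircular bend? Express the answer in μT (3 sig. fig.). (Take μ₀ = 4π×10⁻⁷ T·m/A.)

B ≈ 63.2 μT

The semicircular arc contributes B_arc = μ₀I·π/(4πR) = μ₀I/(4R) = 3.86×10⁻⁵ T.
Each semi-infinite lead is at perpendicular distance R = 0.0131 m from the centre, with the perpendicular foot at its near end, so it contributes μ₀I/(4πR); both point the same way, together 2.46×10⁻⁵ T.
Arc and leads all point the same direction: B = 3.86×10⁻⁵ + 2.46×10⁻⁵ = 6.32×10⁻⁵ T.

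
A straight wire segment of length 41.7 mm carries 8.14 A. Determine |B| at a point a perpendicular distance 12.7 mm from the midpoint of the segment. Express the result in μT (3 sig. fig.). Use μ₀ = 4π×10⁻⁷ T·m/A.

B ≈ 109 μT

For a finite straight segment, B = (μ₀I/4πd)(sinθ₁ + sinθ₂), where θ₁, θ₂ are the angles from the perpendicular to each end.
The perpendicular from the point meets the wire at its midpoint, so each end is L/2 = 0.02085 m away along the wire.
sinθ₁ = 0.02085/√(0.02085²+0.0127²) = 0.8540; sinθ₂ = 0.02085/√(0.02085²+0.0127²) = 0.8540.
B = (4π×10⁻⁷ × 8.14) / (4π × 0.0127) × (0.8540 + 0.8540) = 1.09×10⁻⁴ T.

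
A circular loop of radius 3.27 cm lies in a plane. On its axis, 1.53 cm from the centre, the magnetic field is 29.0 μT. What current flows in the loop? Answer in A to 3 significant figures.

On the axis of a loop, B = μ₀IR²/[2(R²+z²)^(3/2)], so I = 2B(R²+z²)^(3/2)/(μ₀R²).
R² + z² = 0.001069 + 0.0002341 = 0.001303 m²; raised to 3/2 gives 4.71×10⁻⁵ m³.
I = 2 × 2.90×10⁻⁵ × 4.71×10⁻⁵ / (1.26×10⁻⁶ × 0.001069) = 2.03 A.

I ≈ 2.03 A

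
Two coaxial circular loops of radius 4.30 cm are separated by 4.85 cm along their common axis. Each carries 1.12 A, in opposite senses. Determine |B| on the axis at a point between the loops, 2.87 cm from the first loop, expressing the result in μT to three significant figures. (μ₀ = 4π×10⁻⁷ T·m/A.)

B ≈ 2.85 μT

Each loop contributes B = μ₀IR²/[2(R²+z²)^(3/2)] on the axis, with z measured from that loop.
Loop 1 (z = 0.0287 m): B₁ = 9.42×10⁻⁶ T. Loop 2 (z = 0.0198 m): B₂ = 1.23×10⁻⁵ T.
The fields oppose: B = |B₁ − B₂| = 2.85×10⁻⁶ T.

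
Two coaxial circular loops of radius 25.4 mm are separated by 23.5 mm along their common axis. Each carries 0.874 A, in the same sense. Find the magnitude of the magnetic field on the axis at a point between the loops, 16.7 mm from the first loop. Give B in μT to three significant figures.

B ≈ 32.1 μT

Each loop contributes B = μ₀IR²/[2(R²+z²)^(3/2)] on the axis, with z measured from that loop.
Loop 1 (z = 0.0167 m): B₁ = 1.26×10⁻⁵ T. Loop 2 (z = 0.0068 m): B₂ = 1.95×10⁻⁵ T.
The fields add: B = B₁ + B₂ = 3.21×10⁻⁵ T.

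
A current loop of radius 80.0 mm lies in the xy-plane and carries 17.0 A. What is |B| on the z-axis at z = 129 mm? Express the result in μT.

On the axis of a circular loop, B = μ₀IR² / [2(R²+z²)^(3/2)].
R² + z² = (0.08)² + (0.129)² = 0.02304 m², and (R²+z²)^(3/2) = 3.50×10⁻³ m³.
B = (4π×10⁻⁷ × 17.0 × 0.0064) / (2 × 3.50×10⁻³) = 1.95×10⁻⁵ T.

B ≈ 19.5 μT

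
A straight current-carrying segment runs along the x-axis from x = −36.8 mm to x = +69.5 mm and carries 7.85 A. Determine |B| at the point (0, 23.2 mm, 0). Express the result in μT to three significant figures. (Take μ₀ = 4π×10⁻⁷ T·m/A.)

B ≈ 60.7 μT

For a finite straight segment, B = (μ₀I/4πd)(sinθ₁ + sinθ₂), where θ₁, θ₂ are the angles from the perpendicular to each end.
The perpendicular distance is d = 0.0232 m; the end-offsets along the wire are a = 0.0368 m and b = 0.0695 m.
sinθ₁ = 0.0368/√(0.0368²+0.0232²) = 0.8459; sinθ₂ = 0.0695/√(0.0695²+0.0232²) = 0.9485.
B = (4π×10⁻⁷ × 7.85) / (4π × 0.0232) × (0.8459 + 0.9485) = 6.07×10⁻⁵ T.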